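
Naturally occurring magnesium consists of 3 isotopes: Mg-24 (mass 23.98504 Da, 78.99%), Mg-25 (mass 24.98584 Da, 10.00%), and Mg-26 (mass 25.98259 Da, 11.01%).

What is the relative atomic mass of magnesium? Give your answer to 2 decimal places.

24.31 Da

Ar = Σ fᵢ·mᵢ = 0.7899 × 23.98504 + 0.1000 × 24.98584 + 0.1101 × 25.98259
= 18.945783 + 2.498584 + 2.860683 = 24.305050 Da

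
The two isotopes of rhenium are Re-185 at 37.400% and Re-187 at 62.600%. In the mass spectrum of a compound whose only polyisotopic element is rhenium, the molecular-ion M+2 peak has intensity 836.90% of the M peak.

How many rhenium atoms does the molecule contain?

5

With n Re atoms, P(M+2)/P(M) = C(n,1)·p^(n−1)q / p^n = n·q/p = n · 0.62600/0.37400.
n = 8.3690 × 0.37400/0.62600 = 5.00 ≈ 5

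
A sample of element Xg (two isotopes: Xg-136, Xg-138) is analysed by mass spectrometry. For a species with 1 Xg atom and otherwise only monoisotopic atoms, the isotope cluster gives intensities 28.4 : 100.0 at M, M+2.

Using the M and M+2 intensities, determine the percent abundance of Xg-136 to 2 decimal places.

22.12%

Write p for the Xg-136 fraction. I(M+2)/I(M) = [C(1,1)·p^0·(1−p)] / p^1 = 1·(1−p)/p = 100.0/28.4 = 3.5211
(1−p)/p = 3.5211/1 = 3.5211  ⇒  p = 1/(1 + 3.5211) = 0.2212
Xg-136: 22.12%, Xg-138: 77.88%.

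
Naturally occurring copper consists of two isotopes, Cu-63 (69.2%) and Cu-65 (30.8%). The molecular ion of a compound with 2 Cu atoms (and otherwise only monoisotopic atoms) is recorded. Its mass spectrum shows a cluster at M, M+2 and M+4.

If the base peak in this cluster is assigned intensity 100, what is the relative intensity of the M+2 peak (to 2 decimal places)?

89.02

Term probabilities: M 0.4789, M+2 0.4263, M+4 0.0949. Base peak = M.
P(M) = C(2,0) × 0.692^2 × 0.308^0 = 1 × 0.478864 × 1.0000 = 0.478864 (base)
P(M+2) = C(2,1) × 0.692^1 × 0.308^1 = 2 × 0.6920 × 0.3080 = 0.426272
Relative intensity = 0.426272 / 0.478864 × 100 = 89.02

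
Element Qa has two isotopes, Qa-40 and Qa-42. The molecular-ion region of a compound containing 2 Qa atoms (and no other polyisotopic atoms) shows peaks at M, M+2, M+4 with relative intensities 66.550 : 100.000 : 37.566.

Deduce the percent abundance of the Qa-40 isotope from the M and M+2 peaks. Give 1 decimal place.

Write p for the Qa-40 fraction. I(M+2)/I(M) = [C(2,1)·p^1·(1−p)] / p^2 = 2·(1−p)/p = 100.000/66.550 = 1.5026
(1−p)/p = 1.5026/2 = 0.7513  ⇒  p = 1/(1 + 0.7513) = 0.5710
Qa-40: 57.1%, Qa-42: 42.9%.

57.1%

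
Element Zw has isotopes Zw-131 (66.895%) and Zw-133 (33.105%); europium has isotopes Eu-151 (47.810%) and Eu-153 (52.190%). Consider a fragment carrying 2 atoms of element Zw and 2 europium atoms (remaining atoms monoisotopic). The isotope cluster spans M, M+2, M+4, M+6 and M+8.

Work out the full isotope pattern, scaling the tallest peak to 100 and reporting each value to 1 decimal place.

Element Zw pattern (n=2): 0.4474941 : 0.4429118 : 0.1095941
Europium pattern (n=2): 0.22857961 : 0.49904078 : 0.27237961
Convolve the two distributions (both contribute in 2-u steps):
  M: 0.4474941×0.22857961 = 0.102288
  M+2: 0.4474941×0.49904078 + 0.4429118×0.22857961 = 0.324558
  M+4: 0.4474941×0.27237961 + 0.4429118×0.49904078 + 0.1095941×0.22857961 = 0.367970
  M+6: 0.4429118×0.27237961 + 0.1095941×0.49904078 = 0.175332
  M+8: 0.1095941×0.27237961 = 0.029851
Scale to base peak (0.367970) = 100: 27.8 : 88.2 : 100.0 : 47.6 : 8.1

27.8 : 88.2 : 100.0 : 47.6 : 8.1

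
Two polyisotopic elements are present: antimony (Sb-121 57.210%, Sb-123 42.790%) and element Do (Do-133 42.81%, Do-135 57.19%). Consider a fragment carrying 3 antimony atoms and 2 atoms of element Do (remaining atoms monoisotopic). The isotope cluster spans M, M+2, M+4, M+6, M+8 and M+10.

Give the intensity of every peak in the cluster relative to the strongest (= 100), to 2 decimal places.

10.57 : 51.97 : 100.00 : 94.17 : 43.49 : 7.90

Antimony pattern (n=3): 0.18724742 : 0.42015297 : 0.3142518 : 0.07834781
Element Do pattern (n=2): 0.18326961 : 0.48966078 : 0.32706961
Convolve the two distributions (both contribute in 2-u steps):
  M: 0.18724742×0.18326961 = 0.034317
  M+2: 0.18724742×0.48966078 + 0.42015297×0.18326961 = 0.168689
  M+4: 0.18724742×0.32706961 + 0.42015297×0.48966078 + 0.3142518×0.18326961 = 0.324568
  M+6: 0.42015297×0.32706961 + 0.3142518×0.48966078 + 0.07834781×0.18326961 = 0.305655
  M+8: 0.3142518×0.32706961 + 0.07834781×0.48966078 = 0.141146
  M+10: 0.07834781×0.32706961 = 0.025625
Scale to base peak (0.324568) = 100: 10.57 : 51.97 : 100.00 : 94.17 : 43.49 : 7.90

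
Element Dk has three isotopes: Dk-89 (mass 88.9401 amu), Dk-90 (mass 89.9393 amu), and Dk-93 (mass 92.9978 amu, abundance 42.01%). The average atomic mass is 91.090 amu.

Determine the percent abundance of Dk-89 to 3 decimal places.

The remaining 57.99% is split between Dk-89 (fraction x) and Dk-90 (fraction 0.5799 − x).
Substituting: 88.9401x + 89.9393(0.5799 − x) = 52.02162422
(88.9401 − 89.9393)x = -0.13417585  ⇒  x = 0.13428, y = 0.44562
Dk-89: 13.428%, Dk-90: 44.562%.

13.428%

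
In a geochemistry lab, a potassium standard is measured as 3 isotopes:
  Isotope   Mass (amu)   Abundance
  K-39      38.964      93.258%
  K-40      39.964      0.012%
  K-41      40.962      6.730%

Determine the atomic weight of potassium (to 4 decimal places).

39.0986 amu

The abundance-weighted mean is 0.93258 × 38.964 + 0.00012 × 39.964 + 0.06730 × 40.962
= 36.33705 + 0.00480 + 2.75674 = 39.09859 amu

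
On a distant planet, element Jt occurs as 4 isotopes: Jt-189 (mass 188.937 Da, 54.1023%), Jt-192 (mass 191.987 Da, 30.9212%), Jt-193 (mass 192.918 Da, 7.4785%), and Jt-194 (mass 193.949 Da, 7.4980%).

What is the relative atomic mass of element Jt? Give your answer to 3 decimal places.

Ar = Σ fᵢ·mᵢ = 0.541023 × 188.937 + 0.309212 × 191.987 + 0.074785 × 192.918 + 0.074980 × 193.949
= 102.2193 + 59.3647 + 14.4274 + 14.5423 = 190.5537 Da

190.554 Da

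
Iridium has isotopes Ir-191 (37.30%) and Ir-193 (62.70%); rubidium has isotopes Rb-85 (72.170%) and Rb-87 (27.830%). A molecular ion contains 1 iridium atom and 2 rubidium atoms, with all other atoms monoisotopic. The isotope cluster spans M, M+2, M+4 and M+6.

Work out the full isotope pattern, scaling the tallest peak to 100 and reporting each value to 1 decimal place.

Iridium pattern (n=1): 0.3730 : 0.6270
Rubidium pattern (n=2): 0.52085089 : 0.40169822 : 0.07745089
Convolve the two distributions (both contribute in 2-u steps):
  M: 0.3730×0.52085089 = 0.194277
  M+2: 0.3730×0.40169822 + 0.6270×0.52085089 = 0.476407
  M+4: 0.3730×0.07745089 + 0.6270×0.40169822 = 0.280754
  M+6: 0.6270×0.07745089 = 0.048562
Scale to base peak (0.476407) = 100: 40.8 : 100.0 : 58.9 : 10.2

40.8 : 100.0 : 58.9 : 10.2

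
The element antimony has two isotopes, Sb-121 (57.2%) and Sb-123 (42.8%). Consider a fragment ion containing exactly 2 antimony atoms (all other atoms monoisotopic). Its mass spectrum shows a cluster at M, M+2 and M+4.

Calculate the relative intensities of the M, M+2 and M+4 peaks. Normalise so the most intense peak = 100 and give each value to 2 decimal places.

Each Sb atom is independently Sb-121 (p = 0.572) or Sb-123 (q = 0.428); the cluster is the binomial expansion (p + q)^2.
P(M) = 0.572^2 = 0.327184
P(M+2) = 2 × 0.572^1 × 0.428^1 = 0.489632
P(M+4) = 0.428^2 = 0.183184
The M+2 peak is largest (0.489632); scaling to 100 gives 66.82 : 100.00 : 37.41.

66.82 : 100.00 : 37.41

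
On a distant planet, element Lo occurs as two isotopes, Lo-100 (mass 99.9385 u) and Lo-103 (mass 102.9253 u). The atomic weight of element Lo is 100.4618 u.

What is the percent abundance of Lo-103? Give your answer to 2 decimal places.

Writing the weighted mean with unknown fraction x of Lo-100:
99.9385·x + 102.9253·(1 − x) = 100.4618
(99.9385 − 102.9253)·x = 100.4618 − 102.9253
x = -2.4635 / -2.9868 = 0.82480 → 82.48% Lo-100, 17.52% Lo-103.

17.52%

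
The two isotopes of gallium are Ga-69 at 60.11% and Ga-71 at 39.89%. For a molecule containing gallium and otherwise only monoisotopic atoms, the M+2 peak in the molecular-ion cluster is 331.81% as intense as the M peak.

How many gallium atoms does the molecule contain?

With n Ga atoms, P(M+2)/P(M) = C(n,1)·p^(n−1)q / p^n = n·q/p = n · 0.3989/0.6011.
n = 3.3181 × 0.6011/0.3989 = 5.00 ≈ 5

5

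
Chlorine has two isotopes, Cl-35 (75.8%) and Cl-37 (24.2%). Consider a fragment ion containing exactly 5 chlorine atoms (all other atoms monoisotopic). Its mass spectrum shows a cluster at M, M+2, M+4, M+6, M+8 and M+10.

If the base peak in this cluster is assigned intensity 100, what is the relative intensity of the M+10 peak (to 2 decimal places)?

0.21

(0.758 + 0.242)^5 gives M 0.2502, M+2 0.3994, M+4 0.2551, M+6 0.0814, M+8 0.0130, M+10 0.0008; the largest is M+2.
P(M+2) = C(5,1) × 0.758^4 × 0.242^1 = 5 × 0.33012379 × 0.2420 = 0.399450 (base)
P(M+10) = C(5,5) × 0.758^0 × 0.242^5 = 1 × 1.0000 × 0.00083 = 0.000830
Relative intensity = 0.000830 / 0.399450 × 100 = 0.21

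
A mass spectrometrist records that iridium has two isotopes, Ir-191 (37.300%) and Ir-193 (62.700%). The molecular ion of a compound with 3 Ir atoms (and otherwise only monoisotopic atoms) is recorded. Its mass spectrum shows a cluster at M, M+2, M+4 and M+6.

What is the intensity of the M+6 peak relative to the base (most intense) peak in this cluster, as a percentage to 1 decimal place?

56.0%

Binomial terms of (0.37300 + 0.62700)^3: M 0.0519, M+2 0.2617, M+4 0.4399, M+6 0.2465 → M+4 is the base peak.
P(M+4) = C(3,2) × 0.37300^1 × 0.62700^2 = 3 × 0.3730 × 0.393129 = 0.439911 (base)
P(M+6) = C(3,3) × 0.37300^0 × 0.62700^3 = 1 × 1.0000 × 0.24649188 = 0.246492
Relative intensity = 0.246492 / 0.439911 × 100 = 56.0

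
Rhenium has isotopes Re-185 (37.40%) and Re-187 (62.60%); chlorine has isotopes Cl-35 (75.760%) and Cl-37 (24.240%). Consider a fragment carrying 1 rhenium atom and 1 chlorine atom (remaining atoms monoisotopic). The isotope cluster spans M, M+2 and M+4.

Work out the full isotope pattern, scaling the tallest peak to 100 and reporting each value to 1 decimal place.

50.2 : 100.0 : 26.9

Rhenium pattern (n=1): 0.3740 : 0.6260
Chlorine pattern (n=1): 0.7576 : 0.2424
Convolve the two distributions (both contribute in 2-u steps):
  M: 0.3740×0.7576 = 0.283342
  M+2: 0.3740×0.2424 + 0.6260×0.7576 = 0.564915
  M+4: 0.6260×0.2424 = 0.151742
Scale to base peak (0.564915) = 100: 50.2 : 100.0 : 26.9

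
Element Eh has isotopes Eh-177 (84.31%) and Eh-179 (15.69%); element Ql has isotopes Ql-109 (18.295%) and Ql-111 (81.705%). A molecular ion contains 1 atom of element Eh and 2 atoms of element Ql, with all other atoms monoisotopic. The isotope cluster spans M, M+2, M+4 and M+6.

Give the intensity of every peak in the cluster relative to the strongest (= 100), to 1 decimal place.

4.6 : 42.2 : 100.0 : 17.2

Element Eh pattern (n=1): 0.8431 : 0.1569
Element Ql pattern (n=2): 0.0334707 : 0.2989586 : 0.6675707
Convolve the two distributions (both contribute in 2-u steps):
  M: 0.8431×0.0334707 = 0.028219
  M+2: 0.8431×0.2989586 + 0.1569×0.0334707 = 0.257304
  M+4: 0.8431×0.6675707 + 0.1569×0.2989586 = 0.609735
  M+6: 0.1569×0.6675707 = 0.104742
Scale to base peak (0.609735) = 100: 4.6 : 42.2 : 100.0 : 17.2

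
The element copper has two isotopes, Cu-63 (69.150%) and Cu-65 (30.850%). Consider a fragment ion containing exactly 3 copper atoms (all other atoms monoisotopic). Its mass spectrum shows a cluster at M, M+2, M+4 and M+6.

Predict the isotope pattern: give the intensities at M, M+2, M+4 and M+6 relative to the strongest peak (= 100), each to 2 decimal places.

Each Cu atom is independently Cu-63 (p = 0.69150) or Cu-65 (q = 0.30850); the cluster is the binomial expansion (p + q)^3.
P(M) = 0.69150^3 = 0.330656
P(M+2) = 3 × 0.69150^2 × 0.30850^1 = 0.442548
P(M+4) = 3 × 0.69150^1 × 0.30850^2 = 0.197435
P(M+6) = 0.30850^3 = 0.029361
The M+2 peak is largest (0.442548); scaling to 100 gives 74.72 : 100.00 : 44.61 : 6.63.

74.72 : 100.00 : 44.61 : 6.63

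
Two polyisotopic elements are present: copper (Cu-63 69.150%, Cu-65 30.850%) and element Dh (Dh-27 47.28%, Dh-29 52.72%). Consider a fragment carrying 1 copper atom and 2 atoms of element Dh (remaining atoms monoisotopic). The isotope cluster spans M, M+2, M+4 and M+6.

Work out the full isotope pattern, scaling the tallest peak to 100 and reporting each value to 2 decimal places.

37.37 : 100.00 : 83.64 : 20.73

Copper pattern (n=1): 0.6915 : 0.3085
Element Dh pattern (n=2): 0.22353984 : 0.49852032 : 0.27793984
Convolve the two distributions (both contribute in 2-u steps):
  M: 0.6915×0.22353984 = 0.154578
  M+2: 0.6915×0.49852032 + 0.3085×0.22353984 = 0.413689
  M+4: 0.6915×0.27793984 + 0.3085×0.49852032 = 0.345989
  M+6: 0.3085×0.27793984 = 0.085744
Scale to base peak (0.413689) = 100: 37.37 : 100.00 : 83.64 : 20.73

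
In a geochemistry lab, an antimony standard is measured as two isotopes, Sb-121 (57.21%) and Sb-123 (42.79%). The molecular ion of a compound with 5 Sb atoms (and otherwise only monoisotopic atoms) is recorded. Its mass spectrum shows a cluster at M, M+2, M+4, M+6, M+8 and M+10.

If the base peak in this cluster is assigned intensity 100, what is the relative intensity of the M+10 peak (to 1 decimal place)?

4.2

Binomial terms of (0.5721 + 0.4279)^5: M 0.0613, M+2 0.2292, M+4 0.3428, M+6 0.2564, M+8 0.0959, M+10 0.0143 → M+4 is the base peak.
P(M+4) = C(5,2) × 0.5721^3 × 0.4279^2 = 10 × 0.18724742 × 0.18309841 = 0.342847 (base)
P(M+10) = C(5,5) × 0.5721^0 × 0.4279^5 = 1 × 1.0000 × 0.01434536 = 0.014345
Relative intensity = 0.014345 / 0.342847 × 100 = 4.2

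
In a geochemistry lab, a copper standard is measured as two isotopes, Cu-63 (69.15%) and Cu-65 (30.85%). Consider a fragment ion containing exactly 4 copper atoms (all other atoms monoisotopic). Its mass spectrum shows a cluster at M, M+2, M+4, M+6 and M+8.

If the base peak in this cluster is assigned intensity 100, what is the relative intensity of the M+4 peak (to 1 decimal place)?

66.9

(0.6915 + 0.3085)^4 gives M 0.2286, M+2 0.4080, M+4 0.2731, M+6 0.0812, M+8 0.0091; the largest is M+2.
P(M+2) = C(4,1) × 0.6915^3 × 0.3085^1 = 4 × 0.33065611 × 0.3085 = 0.408030 (base)
P(M+4) = C(4,2) × 0.6915^2 × 0.3085^2 = 6 × 0.47817225 × 0.09517225 = 0.273052
Relative intensity = 0.273052 / 0.408030 × 100 = 66.9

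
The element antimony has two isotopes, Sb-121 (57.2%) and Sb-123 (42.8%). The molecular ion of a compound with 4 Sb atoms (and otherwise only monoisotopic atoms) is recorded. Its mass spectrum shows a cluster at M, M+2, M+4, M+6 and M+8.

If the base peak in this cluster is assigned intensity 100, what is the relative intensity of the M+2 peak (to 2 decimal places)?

Binomial terms of (0.572 + 0.428)^4: M 0.1070, M+2 0.3204, M+4 0.3596, M+6 0.1794, M+8 0.0336 → M+4 is the base peak.
P(M+4) = C(4,2) × 0.572^2 × 0.428^2 = 6 × 0.327184 × 0.183184 = 0.359609 (base)
P(M+2) = C(4,1) × 0.572^3 × 0.428^1 = 4 × 0.18714925 × 0.4280 = 0.320400
Relative intensity = 0.320400 / 0.359609 × 100 = 89.10

89.10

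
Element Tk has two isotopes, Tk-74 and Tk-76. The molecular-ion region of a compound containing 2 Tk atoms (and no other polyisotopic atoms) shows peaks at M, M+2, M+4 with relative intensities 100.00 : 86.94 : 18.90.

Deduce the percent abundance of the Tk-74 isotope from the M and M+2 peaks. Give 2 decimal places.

If p is the fraction of Tk that is Tk-74, then I(M+2)/I(M) = [C(2,1)·p^1·(1−p)] / p^2 = 2·(1−p)/p = 86.94/100.00 = 0.8694
(1−p)/p = 0.8694/2 = 0.4347  ⇒  p = 1/(1 + 0.4347) = 0.6970
Tk-74: 69.70%, Tk-76: 30.30%.

69.70%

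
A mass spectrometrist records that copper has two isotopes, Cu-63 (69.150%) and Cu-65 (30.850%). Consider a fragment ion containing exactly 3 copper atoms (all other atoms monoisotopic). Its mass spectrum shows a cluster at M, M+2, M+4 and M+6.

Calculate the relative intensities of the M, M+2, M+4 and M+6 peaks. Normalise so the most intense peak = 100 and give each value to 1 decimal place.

74.7 : 100.0 : 44.6 : 6.6

The 3 Cu atoms are independent, so intensities follow the terms of (0.69150 + 0.30850)^3.
P(M) = 0.69150^3 = 0.330656
P(M+2) = 3 × 0.69150^2 × 0.30850^1 = 0.442548
P(M+4) = 3 × 0.69150^1 × 0.30850^2 = 0.197435
P(M+6) = 0.30850^3 = 0.029361
The M+2 peak is largest (0.442548); scaling to 100 gives 74.7 : 100.0 : 44.6 : 6.6.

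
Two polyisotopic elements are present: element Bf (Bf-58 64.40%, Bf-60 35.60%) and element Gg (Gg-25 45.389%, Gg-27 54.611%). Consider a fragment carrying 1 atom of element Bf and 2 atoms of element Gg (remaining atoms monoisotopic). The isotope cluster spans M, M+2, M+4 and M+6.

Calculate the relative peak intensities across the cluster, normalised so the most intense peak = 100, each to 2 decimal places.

Element Bf pattern (n=1): 0.6440 : 0.3560
Element Gg pattern (n=2): 0.20601613 : 0.49574774 : 0.29823613
Convolve the two distributions (both contribute in 2-u steps):
  M: 0.6440×0.20601613 = 0.132674
  M+2: 0.6440×0.49574774 + 0.3560×0.20601613 = 0.392603
  M+4: 0.6440×0.29823613 + 0.3560×0.49574774 = 0.368550
  M+6: 0.3560×0.29823613 = 0.106172
Scale to base peak (0.392603) = 100: 33.79 : 100.00 : 93.87 : 27.04

33.79 : 100.00 : 93.87 : 27.04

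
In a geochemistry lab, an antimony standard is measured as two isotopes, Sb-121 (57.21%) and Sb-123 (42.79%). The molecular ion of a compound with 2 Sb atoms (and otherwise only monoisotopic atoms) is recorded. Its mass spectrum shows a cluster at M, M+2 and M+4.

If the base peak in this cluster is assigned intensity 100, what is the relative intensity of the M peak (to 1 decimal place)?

Term probabilities: M 0.3273, M+2 0.4896, M+4 0.1831. Base peak = M+2.
P(M+2) = C(2,1) × 0.5721^1 × 0.4279^1 = 2 × 0.5721 × 0.4279 = 0.489603 (base)
P(M) = C(2,0) × 0.5721^2 × 0.4279^0 = 1 × 0.32729841 × 1.0000 = 0.327298
Relative intensity = 0.327298 / 0.489603 × 100 = 66.8

66.8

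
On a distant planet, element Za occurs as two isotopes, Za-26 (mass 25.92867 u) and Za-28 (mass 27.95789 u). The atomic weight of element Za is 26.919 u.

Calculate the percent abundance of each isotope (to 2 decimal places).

With x = fraction of Za-26 (so Za-28 is 1 − x):
25.92867·x + 27.95789·(1 − x) = 26.919
(25.92867 − 27.95789)·x = 26.919 − 27.95789
x = -1.03889 / -2.02922 = 0.51197 → 51.20% Za-26, 48.80% Za-28.

Za-26: 51.20%, Za-28: 48.80%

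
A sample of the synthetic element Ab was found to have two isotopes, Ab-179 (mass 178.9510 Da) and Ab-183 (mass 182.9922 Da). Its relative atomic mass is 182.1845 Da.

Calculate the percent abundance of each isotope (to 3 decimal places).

Writing the weighted mean with unknown fraction x of Ab-179:
178.9510·x + 182.9922·(1 − x) = 182.1845
(178.9510 − 182.9922)·x = 182.1845 − 182.9922
x = -0.8077 / -4.0412 = 0.19987 → 19.987% Ab-179, 80.013% Ab-183.

Ab-179: 19.987%, Ab-183: 80.013%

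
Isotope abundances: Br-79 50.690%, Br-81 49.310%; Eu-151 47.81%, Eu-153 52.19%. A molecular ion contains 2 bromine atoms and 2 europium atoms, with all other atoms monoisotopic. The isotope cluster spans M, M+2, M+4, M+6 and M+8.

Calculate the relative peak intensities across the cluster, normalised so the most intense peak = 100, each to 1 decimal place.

Bromine pattern (n=2): 0.25694761 : 0.49990478 : 0.24314761
Europium pattern (n=2): 0.22857961 : 0.49904078 : 0.27237961
Convolve the two distributions (both contribute in 2-u steps):
  M: 0.25694761×0.22857961 = 0.058733
  M+2: 0.25694761×0.49904078 + 0.49990478×0.22857961 = 0.242495
  M+4: 0.25694761×0.27237961 + 0.49990478×0.49904078 + 0.24314761×0.22857961 = 0.375039
  M+6: 0.49990478×0.27237961 + 0.24314761×0.49904078 = 0.257504
  M+8: 0.24314761×0.27237961 = 0.066228
Scale to base peak (0.375039) = 100: 15.7 : 64.7 : 100.0 : 68.7 : 17.7

15.7 : 64.7 : 100.0 : 68.7 : 17.7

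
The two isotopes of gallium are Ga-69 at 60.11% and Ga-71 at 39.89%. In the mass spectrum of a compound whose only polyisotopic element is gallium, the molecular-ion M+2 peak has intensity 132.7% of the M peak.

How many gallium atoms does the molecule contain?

2

For n independent Ga atoms, I(M+2)/I(M) = n · (abundance Ga-71) / (abundance Ga-69) = n · 0.3989/0.6011.
n = 1.327 × 0.6011/0.3989 = 2.00 ≈ 2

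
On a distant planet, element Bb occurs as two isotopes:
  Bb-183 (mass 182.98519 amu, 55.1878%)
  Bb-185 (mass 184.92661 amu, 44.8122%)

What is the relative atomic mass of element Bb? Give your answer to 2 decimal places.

183.86 amu

The abundance-weighted mean is 0.551878 × 182.98519 + 0.448122 × 184.92661
= 100.985501 + 82.869682 = 183.855183 amu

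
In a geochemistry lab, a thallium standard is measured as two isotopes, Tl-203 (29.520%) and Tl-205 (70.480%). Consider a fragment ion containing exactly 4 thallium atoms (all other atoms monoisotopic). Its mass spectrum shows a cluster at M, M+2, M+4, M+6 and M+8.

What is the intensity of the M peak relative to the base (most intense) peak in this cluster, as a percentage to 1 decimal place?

1.8%

Binomial terms of (0.29520 + 0.70480)^4: M 0.0076, M+2 0.0725, M+4 0.2597, M+6 0.4134, M+8 0.2468 → M+6 is the base peak.
P(M+6) = C(4,3) × 0.29520^1 × 0.70480^3 = 4 × 0.2952 × 0.35010449 = 0.413403 (base)
P(M) = C(4,0) × 0.29520^4 × 0.70480^0 = 1 × 0.00759391 × 1.0000 = 0.007594
Relative intensity = 0.007594 / 0.413403 × 100 = 1.8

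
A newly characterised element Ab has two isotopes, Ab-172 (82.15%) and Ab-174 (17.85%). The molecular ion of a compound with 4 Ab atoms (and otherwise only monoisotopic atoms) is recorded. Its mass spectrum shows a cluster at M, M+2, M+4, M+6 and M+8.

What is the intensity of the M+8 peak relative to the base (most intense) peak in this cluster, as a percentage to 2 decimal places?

Binomial terms of (0.8215 + 0.1785)^4: M 0.4554, M+2 0.3958, M+4 0.1290, M+6 0.0187, M+8 0.0010 → M is the base peak.
P(M) = C(4,0) × 0.8215^4 × 0.1785^0 = 1 × 0.45543906 × 1.0000 = 0.455439 (base)
P(M+8) = C(4,4) × 0.8215^0 × 0.1785^4 = 1 × 1.0000 × 0.0010152 = 0.001015
Relative intensity = 0.001015 / 0.455439 × 100 = 0.22

0.22%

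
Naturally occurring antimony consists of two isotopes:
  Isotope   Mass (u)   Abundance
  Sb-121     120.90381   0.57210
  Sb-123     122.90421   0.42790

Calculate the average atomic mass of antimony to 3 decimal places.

Ar = Σ fᵢ·mᵢ = 0.57210 × 120.90381 + 0.42790 × 122.90421
= 69.169070 + 52.590711 = 121.759781 u

121.760 u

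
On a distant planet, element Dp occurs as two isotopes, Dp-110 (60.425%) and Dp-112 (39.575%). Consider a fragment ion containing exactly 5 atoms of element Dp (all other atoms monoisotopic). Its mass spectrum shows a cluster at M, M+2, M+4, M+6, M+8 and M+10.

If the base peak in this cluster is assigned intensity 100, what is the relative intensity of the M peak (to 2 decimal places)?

23.31

Binomial terms of (0.60425 + 0.39575)^5: M 0.0806, M+2 0.2638, M+4 0.3455, M+6 0.2263, M+8 0.0741, M+10 0.0097 → M+4 is the base peak.
P(M+4) = C(5,2) × 0.60425^3 × 0.39575^2 = 10 × 0.22062259 × 0.15661806 = 0.345535 (base)
P(M) = C(5,0) × 0.60425^5 × 0.39575^0 = 1 × 0.08055329 × 1.0000 = 0.080553
Relative intensity = 0.080553 / 0.345535 × 100 = 23.31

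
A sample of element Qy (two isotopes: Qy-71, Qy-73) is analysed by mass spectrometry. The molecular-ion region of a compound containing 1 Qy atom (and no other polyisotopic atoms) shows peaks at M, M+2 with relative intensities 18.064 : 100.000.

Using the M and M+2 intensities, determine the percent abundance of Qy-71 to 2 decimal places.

Write p for the Qy-71 fraction. I(M+2)/I(M) = [C(1,1)·p^0·(1−p)] / p^1 = 1·(1−p)/p = 100.000/18.064 = 5.5359
(1−p)/p = 5.5359/1 = 5.5359  ⇒  p = 1/(1 + 5.5359) = 0.1530
Qy-71: 15.30%, Qy-73: 84.70%.

15.30%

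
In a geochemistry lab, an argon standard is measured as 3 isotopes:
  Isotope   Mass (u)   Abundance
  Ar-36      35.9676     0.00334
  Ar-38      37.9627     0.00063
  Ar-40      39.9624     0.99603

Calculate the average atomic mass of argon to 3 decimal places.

39.948 u

Ar = Σ fᵢ·mᵢ = 0.00334 × 35.9676 + 0.00063 × 37.9627 + 0.99603 × 39.9624
= 0.12013 + 0.02392 + 39.80375 = 39.94780 u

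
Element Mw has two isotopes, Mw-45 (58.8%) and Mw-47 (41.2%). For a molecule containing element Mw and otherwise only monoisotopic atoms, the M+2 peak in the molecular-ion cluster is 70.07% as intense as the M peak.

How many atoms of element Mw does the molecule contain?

The M+2/M ratio from n Mw atoms is n · q/p = n · 0.412/0.588.
n = 0.7007 × 0.588/0.412 = 1.00 ≈ 1

1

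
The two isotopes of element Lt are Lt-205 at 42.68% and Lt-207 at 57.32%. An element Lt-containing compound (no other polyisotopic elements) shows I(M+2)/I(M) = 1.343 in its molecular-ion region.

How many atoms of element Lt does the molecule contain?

1

The M+2/M ratio from n Lt atoms is n · q/p = n · 0.5732/0.4268.
n = 1.343 × 0.4268/0.5732 = 1.00 ≈ 1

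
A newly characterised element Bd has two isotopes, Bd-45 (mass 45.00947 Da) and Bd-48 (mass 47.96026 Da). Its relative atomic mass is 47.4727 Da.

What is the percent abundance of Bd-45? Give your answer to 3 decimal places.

16.523%

Writing the weighted mean with unknown fraction x of Bd-45:
45.00947·x + 47.96026·(1 − x) = 47.4727
(45.00947 − 47.96026)·x = 47.4727 − 47.96026
x = -0.48756 / -2.95079 = 0.16523 → 16.523% Bd-45, 83.477% Bd-48.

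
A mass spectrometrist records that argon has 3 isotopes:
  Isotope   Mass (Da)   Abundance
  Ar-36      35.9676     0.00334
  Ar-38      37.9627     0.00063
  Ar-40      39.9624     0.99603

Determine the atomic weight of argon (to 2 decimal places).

39.95 Da

Average mass = Σ (abundance × isotope mass) = 0.00334 × 35.9676 + 0.00063 × 37.9627 + 0.99603 × 39.9624
= 0.12013 + 0.02392 + 39.80375 = 39.94780 Da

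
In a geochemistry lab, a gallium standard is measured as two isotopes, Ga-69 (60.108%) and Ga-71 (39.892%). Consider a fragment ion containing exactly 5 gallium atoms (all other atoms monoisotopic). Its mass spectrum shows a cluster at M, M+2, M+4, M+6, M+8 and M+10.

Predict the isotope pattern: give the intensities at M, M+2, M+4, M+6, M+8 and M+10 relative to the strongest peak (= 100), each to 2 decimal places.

Each Ga atom is independently Ga-69 (p = 0.60108) or Ga-71 (q = 0.39892); the cluster is the binomial expansion (p + q)^5.
P(M) = 0.60108^5 = 0.078462
P(M+2) = 5 × 0.60108^4 × 0.39892^1 = 0.260366
P(M+4) = 10 × 0.60108^3 × 0.39892^2 = 0.345596
P(M+6) = 10 × 0.60108^2 × 0.39892^3 = 0.229362
P(M+8) = 5 × 0.60108^1 × 0.39892^4 = 0.076111
P(M+10) = 0.39892^5 = 0.010103
The M+4 peak is largest (0.345596); scaling to 100 gives 22.70 : 75.34 : 100.00 : 66.37 : 22.02 : 2.92.

22.70 : 75.34 : 100.00 : 66.37 : 22.02 : 2.92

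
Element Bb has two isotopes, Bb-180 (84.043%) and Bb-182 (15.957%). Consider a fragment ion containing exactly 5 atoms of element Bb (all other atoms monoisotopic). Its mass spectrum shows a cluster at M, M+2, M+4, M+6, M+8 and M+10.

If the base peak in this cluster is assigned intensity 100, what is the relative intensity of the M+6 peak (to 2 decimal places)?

(0.84043 + 0.15957)^5 gives M 0.4193, M+2 0.3980, M+4 0.1511, M+6 0.0287, M+8 0.0027, M+10 0.0001; the largest is M.
P(M) = C(5,0) × 0.84043^5 × 0.15957^0 = 1 × 0.41928346 × 1.0000 = 0.419283 (base)
P(M+6) = C(5,3) × 0.84043^2 × 0.15957^3 = 10 × 0.70632258 × 0.00406306 = 0.028698
Relative intensity = 0.028698 / 0.419283 × 100 = 6.84

6.84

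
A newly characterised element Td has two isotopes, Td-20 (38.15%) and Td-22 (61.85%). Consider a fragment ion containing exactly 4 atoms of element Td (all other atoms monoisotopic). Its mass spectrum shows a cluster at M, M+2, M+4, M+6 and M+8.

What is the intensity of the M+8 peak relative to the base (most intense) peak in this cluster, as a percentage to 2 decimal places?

Binomial terms of (0.3815 + 0.6185)^4: M 0.0212, M+2 0.1374, M+4 0.3341, M+6 0.3611, M+8 0.1463 → M+6 is the base peak.
P(M+6) = C(4,3) × 0.3815^1 × 0.6185^3 = 4 × 0.3815 × 0.23660238 = 0.361055 (base)
P(M+8) = C(4,4) × 0.3815^0 × 0.6185^4 = 1 × 1.0000 × 0.14633857 = 0.146339
Relative intensity = 0.146339 / 0.361055 × 100 = 40.53

40.53%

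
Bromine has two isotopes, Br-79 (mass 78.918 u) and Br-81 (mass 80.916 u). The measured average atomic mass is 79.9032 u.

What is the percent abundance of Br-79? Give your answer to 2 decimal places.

50.69%

With x = fraction of Br-79 (so Br-81 is 1 − x):
78.918·x + 80.916·(1 − x) = 79.9032
(78.918 − 80.916)·x = 79.9032 − 80.916
x = -1.0128 / -1.998 = 0.50691 → 50.69% Br-79, 49.31% Br-81.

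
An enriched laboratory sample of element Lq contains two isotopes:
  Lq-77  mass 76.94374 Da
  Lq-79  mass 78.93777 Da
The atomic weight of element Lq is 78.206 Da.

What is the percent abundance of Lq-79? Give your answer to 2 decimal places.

With x = fraction of Lq-77 (so Lq-79 is 1 − x):
76.94374·x + 78.93777·(1 − x) = 78.206
(76.94374 − 78.93777)·x = 78.206 − 78.93777
x = -0.73177 / -1.99403 = 0.36698 → 36.70% Lq-77, 63.30% Lq-79.

63.30%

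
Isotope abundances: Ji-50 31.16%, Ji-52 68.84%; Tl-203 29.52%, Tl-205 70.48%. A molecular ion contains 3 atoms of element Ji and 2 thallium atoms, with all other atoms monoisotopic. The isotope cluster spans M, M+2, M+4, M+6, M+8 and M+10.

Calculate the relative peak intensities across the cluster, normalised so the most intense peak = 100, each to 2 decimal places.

Element Ji pattern (n=3): 0.03025466 : 0.20051969 : 0.44299663 : 0.32622902
Thallium pattern (n=2): 0.08714304 : 0.41611392 : 0.49674304
Convolve the two distributions (both contribute in 2-u steps):
  M: 0.03025466×0.08714304 = 0.002636
  M+2: 0.03025466×0.41611392 + 0.20051969×0.08714304 = 0.030063
  M+4: 0.03025466×0.49674304 + 0.20051969×0.41611392 + 0.44299663×0.08714304 = 0.137072
  M+6: 0.20051969×0.49674304 + 0.44299663×0.41611392 + 0.32622902×0.08714304 = 0.312372
  M+8: 0.44299663×0.49674304 + 0.32622902×0.41611392 = 0.355804
  M+10: 0.32622902×0.49674304 = 0.162052
Scale to base peak (0.355804) = 100: 0.74 : 8.45 : 38.52 : 87.79 : 100.00 : 45.55

0.74 : 8.45 : 38.52 : 87.79 : 100.00 : 45.55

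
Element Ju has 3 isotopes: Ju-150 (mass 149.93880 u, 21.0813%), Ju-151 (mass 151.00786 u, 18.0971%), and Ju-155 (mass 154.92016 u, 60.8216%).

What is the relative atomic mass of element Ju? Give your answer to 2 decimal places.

Ar = Σ fᵢ·mᵢ = 0.210813 × 149.93880 + 0.180971 × 151.00786 + 0.608216 × 154.92016
= 31.609048 + 27.328043 + 94.224920 = 153.162011 u

153.16 u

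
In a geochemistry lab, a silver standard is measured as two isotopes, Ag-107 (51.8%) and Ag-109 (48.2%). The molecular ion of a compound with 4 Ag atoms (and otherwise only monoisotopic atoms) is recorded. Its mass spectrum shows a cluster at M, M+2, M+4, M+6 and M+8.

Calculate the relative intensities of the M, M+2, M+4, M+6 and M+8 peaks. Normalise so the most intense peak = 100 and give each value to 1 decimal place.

The 4 Ag atoms are independent, so intensities follow the terms of (0.518 + 0.482)^4.
P(M) = 0.518^4 = 0.071998
P(M+2) = 4 × 0.518^3 × 0.482^1 = 0.267976
P(M+4) = 6 × 0.518^2 × 0.482^2 = 0.374029
P(M+6) = 4 × 0.518^1 × 0.482^3 = 0.232023
P(M+8) = 0.482^4 = 0.053974
The M+4 peak is largest (0.374029); scaling to 100 gives 19.2 : 71.6 : 100.0 : 62.0 : 14.4.

19.2 : 71.6 : 100.0 : 62.0 : 14.4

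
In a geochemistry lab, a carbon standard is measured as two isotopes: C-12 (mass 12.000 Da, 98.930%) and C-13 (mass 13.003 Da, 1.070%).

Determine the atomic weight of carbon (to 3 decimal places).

Average mass = Σ (abundance × isotope mass) = 0.98930 × 12.000 + 0.01070 × 13.003
= 11.8716 + 0.1391 = 12.0107 Da

12.011 Da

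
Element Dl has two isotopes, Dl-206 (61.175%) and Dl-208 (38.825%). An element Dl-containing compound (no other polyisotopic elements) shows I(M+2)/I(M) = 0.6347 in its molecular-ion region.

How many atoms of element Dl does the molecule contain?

With n Dl atoms, P(M+2)/P(M) = C(n,1)·p^(n−1)q / p^n = n·q/p = n · 0.38825/0.61175.
n = 0.6347 × 0.61175/0.38825 = 1.00 ≈ 1

1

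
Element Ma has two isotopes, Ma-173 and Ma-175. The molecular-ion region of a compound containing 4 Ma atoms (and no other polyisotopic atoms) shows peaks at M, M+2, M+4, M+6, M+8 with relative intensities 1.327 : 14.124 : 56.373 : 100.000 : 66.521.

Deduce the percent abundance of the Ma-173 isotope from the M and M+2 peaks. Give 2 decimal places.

27.32%

Let p = fractional abundance of Ma-173. I(M+2)/I(M) = [C(4,1)·p^3·(1−p)] / p^4 = 4·(1−p)/p = 14.124/1.327 = 10.6436
(1−p)/p = 10.6436/4 = 2.6609  ⇒  p = 1/(1 + 2.6609) = 0.2732
Ma-173: 27.32%, Ma-175: 72.68%.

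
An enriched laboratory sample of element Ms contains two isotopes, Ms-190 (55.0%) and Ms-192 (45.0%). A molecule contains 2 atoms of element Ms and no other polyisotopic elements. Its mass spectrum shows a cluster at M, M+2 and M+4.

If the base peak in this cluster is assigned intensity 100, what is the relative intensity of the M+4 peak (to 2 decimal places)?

40.91

Term probabilities: M 0.3025, M+2 0.4950, M+4 0.2025. Base peak = M+2.
P(M+2) = C(2,1) × 0.550^1 × 0.450^1 = 2 × 0.5500 × 0.4500 = 0.495000 (base)
P(M+4) = C(2,2) × 0.550^0 × 0.450^2 = 1 × 1.0000 × 0.2025 = 0.202500
Relative intensity = 0.202500 / 0.495000 × 100 = 40.91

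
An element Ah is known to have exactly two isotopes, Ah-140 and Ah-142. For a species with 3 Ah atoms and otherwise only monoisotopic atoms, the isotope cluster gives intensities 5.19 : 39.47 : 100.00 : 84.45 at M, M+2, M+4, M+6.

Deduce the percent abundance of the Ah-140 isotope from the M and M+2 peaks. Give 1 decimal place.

Write p for the Ah-140 fraction. I(M+2)/I(M) = [C(3,1)·p^2·(1−p)] / p^3 = 3·(1−p)/p = 39.47/5.19 = 7.6050
(1−p)/p = 7.6050/3 = 2.5350  ⇒  p = 1/(1 + 2.5350) = 0.2829
Ah-140: 28.3%, Ah-142: 71.7%.

28.3%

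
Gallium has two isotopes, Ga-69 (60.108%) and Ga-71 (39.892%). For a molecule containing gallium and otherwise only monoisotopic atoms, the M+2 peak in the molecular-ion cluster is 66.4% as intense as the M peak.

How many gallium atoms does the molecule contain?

1

For n independent Ga atoms, I(M+2)/I(M) = n · (abundance Ga-71) / (abundance Ga-69) = n · 0.39892/0.60108.
n = 0.664 × 0.60108/0.39892 = 1.00 ≈ 1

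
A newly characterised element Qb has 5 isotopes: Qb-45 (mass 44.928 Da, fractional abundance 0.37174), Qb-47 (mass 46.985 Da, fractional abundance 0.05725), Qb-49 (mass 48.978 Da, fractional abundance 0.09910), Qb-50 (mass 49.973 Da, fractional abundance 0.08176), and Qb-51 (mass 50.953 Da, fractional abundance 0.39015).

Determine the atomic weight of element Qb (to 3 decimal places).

Weight each isotope mass by its fractional abundance: 0.37174 × 44.928 + 0.05725 × 46.985 + 0.09910 × 48.978 + 0.08176 × 49.973 + 0.39015 × 50.953
= 16.7015 + 2.6899 + 4.8537 + 4.0858 + 19.8793 = 48.2102 Da

48.210 Da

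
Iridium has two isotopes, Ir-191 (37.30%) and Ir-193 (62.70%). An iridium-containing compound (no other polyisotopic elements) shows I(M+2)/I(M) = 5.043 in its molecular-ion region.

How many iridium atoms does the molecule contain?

For n independent Ir atoms, I(M+2)/I(M) = n · (abundance Ir-193) / (abundance Ir-191) = n · 0.6270/0.3730.
n = 5.043 × 0.3730/0.6270 = 3.00 ≈ 3

3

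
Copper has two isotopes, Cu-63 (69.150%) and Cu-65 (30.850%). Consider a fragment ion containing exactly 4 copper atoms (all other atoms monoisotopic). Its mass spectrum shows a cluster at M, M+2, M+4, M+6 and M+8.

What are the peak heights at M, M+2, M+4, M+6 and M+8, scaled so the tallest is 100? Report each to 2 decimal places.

The 4 Cu atoms are independent, so intensities follow the terms of (0.69150 + 0.30850)^4.
P(M) = 0.69150^4 = 0.228649
P(M+2) = 4 × 0.69150^3 × 0.30850^1 = 0.408030
P(M+4) = 6 × 0.69150^2 × 0.30850^2 = 0.273052
P(M+6) = 4 × 0.69150^1 × 0.30850^3 = 0.081212
P(M+8) = 0.30850^4 = 0.009058
The M+2 peak is largest (0.408030); scaling to 100 gives 56.04 : 100.00 : 66.92 : 19.90 : 2.22.

56.04 : 100.00 : 66.92 : 19.90 : 2.22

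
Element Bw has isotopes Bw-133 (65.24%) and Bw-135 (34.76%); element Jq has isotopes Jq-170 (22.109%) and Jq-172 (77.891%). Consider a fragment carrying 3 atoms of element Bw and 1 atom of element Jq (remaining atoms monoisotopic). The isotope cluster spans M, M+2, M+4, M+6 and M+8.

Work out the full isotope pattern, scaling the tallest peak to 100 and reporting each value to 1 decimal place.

15.4 : 79.0 : 100.0 : 48.6 : 8.2

Element Bw pattern (n=3): 0.27767825 : 0.44384254 : 0.23648018 : 0.04199903
Element Jq pattern (n=1): 0.22109 : 0.77891
Convolve the two distributions (both contribute in 2-u steps):
  M: 0.27767825×0.22109 = 0.061392
  M+2: 0.27767825×0.77891 + 0.44384254×0.22109 = 0.314416
  M+4: 0.44384254×0.77891 + 0.23648018×0.22109 = 0.397997
  M+6: 0.23648018×0.77891 + 0.04199903×0.22109 = 0.193482
  M+8: 0.04199903×0.77891 = 0.032713
Scale to base peak (0.397997) = 100: 15.4 : 79.0 : 100.0 : 48.6 : 8.2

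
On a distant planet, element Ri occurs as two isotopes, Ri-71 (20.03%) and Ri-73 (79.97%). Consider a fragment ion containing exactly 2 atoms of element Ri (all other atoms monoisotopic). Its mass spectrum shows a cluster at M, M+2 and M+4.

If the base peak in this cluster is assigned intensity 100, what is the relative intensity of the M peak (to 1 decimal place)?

6.3

Term probabilities: M 0.0401, M+2 0.3204, M+4 0.6395. Base peak = M+4.
P(M+4) = C(2,2) × 0.2003^0 × 0.7997^2 = 1 × 1.0000 × 0.63952009 = 0.639520 (base)
P(M) = C(2,0) × 0.2003^2 × 0.7997^0 = 1 × 0.04012009 × 1.0000 = 0.040120
Relative intensity = 0.040120 / 0.639520 × 100 = 6.3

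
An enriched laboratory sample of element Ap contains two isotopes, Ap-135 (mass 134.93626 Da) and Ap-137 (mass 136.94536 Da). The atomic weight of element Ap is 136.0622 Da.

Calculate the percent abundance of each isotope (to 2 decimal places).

Ap-135: 43.96%, Ap-137: 56.04%

Writing the weighted mean with unknown fraction x of Ap-135:
134.93626·x + 136.94536·(1 − x) = 136.0622
(134.93626 − 136.94536)·x = 136.0622 − 136.94536
x = -0.88316 / -2.00910 = 0.43958 → 43.96% Ap-135, 56.04% Ap-137.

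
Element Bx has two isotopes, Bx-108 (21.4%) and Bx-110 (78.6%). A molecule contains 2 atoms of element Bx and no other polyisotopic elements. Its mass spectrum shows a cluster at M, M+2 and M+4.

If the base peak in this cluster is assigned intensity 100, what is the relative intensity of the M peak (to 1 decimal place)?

Binomial terms of (0.214 + 0.786)^2: M 0.0458, M+2 0.3364, M+4 0.6178 → M+4 is the base peak.
P(M+4) = C(2,2) × 0.214^0 × 0.786^2 = 1 × 1.0000 × 0.617796 = 0.617796 (base)
P(M) = C(2,0) × 0.214^2 × 0.786^0 = 1 × 0.045796 × 1.0000 = 0.045796
Relative intensity = 0.045796 / 0.617796 × 100 = 7.4

7.4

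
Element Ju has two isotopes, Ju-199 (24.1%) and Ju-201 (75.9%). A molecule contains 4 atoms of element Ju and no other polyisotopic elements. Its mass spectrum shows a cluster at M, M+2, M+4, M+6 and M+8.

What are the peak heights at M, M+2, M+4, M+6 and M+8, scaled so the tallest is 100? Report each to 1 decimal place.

The 4 Ju atoms are independent, so intensities follow the terms of (0.241 + 0.759)^4.
P(M) = 0.241^4 = 0.003373
P(M+2) = 4 × 0.241^3 × 0.759^1 = 0.042496
P(M+4) = 6 × 0.241^2 × 0.759^2 = 0.200756
P(M+6) = 4 × 0.241^1 × 0.759^3 = 0.421505
P(M+8) = 0.759^4 = 0.331869
The M+6 peak is largest (0.421505); scaling to 100 gives 0.8 : 10.1 : 47.6 : 100.0 : 78.7.

0.8 : 10.1 : 47.6 : 100.0 : 78.7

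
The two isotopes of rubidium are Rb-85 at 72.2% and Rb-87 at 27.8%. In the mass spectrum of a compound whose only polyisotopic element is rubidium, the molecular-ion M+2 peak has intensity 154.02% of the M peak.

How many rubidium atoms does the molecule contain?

4

With n Rb atoms, P(M+2)/P(M) = C(n,1)·p^(n−1)q / p^n = n·q/p = n · 0.278/0.722.
n = 1.5402 × 0.722/0.278 = 4.00 ≈ 4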